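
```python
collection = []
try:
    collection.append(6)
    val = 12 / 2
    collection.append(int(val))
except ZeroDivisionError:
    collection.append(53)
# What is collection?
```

Step-by-step execution trace:
1. try: `collection.append(6)` → collection = [6].
2. `val = 12 / 2` → val = 6.0. No exception raised.
3. `collection.append(int(val))` → collection = [6, 6].
4. `except ZeroDivisionError` is skipped (no exception was raised).
Result: [6, 6]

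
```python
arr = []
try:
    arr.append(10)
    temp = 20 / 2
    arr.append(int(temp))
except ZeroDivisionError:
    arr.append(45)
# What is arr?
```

Step-by-step execution trace:
1. try: `arr.append(10)` → arr = [10].
2. `temp = 20 / 2` → temp = 10.0. No exception raised.
3. `arr.append(int(temp))` → arr = [10, 10].
4. `except ZeroDivisionError` is skipped (no exception was raised).
Result: [10, 10]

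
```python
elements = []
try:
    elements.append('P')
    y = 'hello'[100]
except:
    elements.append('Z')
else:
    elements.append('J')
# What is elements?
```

Step-by-step execution trace:
1. try: `elements.append('P')` → elements = ['P'].
2. `y = 'hello'[100]` raises IndexError.
3. bare `except` matches → `elements.append('Z')` → elements = ['P', 'Z'].
4. `else` is skipped (an exception was raised).
Result: ['P', 'Z']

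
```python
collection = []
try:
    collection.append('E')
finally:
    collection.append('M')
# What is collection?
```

Step-by-step execution trace:
1. try: `collection.append('E')` → collection = ['E'].
2. The try body completes without raising.
3. finally always runs: `collection.append('M')` → collection = ['E', 'M'].
Result: ['E', 'M']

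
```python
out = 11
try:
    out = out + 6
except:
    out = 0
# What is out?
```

Step-by-step execution trace:
1. out starts at 11.
2. try: `out = out + 6` → out = 17. No exception raised.
3. `except` is skipped.
Result: 17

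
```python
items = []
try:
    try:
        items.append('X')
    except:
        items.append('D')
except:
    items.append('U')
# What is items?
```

Step-by-step execution trace:
1. Inner try: `items.append('X')` → items = ['X']. No exception raised.
2. Inner `except` is skipped.
3. Inner try completes normally; outer `except` is skipped.
Result: ['X']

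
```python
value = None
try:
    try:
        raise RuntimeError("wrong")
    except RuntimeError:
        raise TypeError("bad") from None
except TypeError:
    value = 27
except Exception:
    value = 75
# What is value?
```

Step-by-step execution trace:
1. Inner try raises RuntimeError; inner `except RuntimeError` catches it.
2. `raise TypeError(...) from None` raises TypeError (from None suppresses __context__, but the active exception is still TypeError).
3. Outer `except TypeError` matches → value = 27.
4. `except Exception` is not reached.
Result: 27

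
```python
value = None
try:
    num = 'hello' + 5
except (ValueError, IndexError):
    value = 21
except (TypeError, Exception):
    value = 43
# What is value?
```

Step-by-step execution trace:
1. `num = 'hello' + 5` raises TypeError.
2. `except (ValueError, IndexError)` does not match TypeError; skipped.
3. `except (TypeError, Exception)` matches (TypeError is in the tuple) → value = 43.
Result: 43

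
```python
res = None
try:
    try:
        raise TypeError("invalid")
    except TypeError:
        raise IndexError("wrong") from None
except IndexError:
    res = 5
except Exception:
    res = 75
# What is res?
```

Step-by-step execution trace:
1. Inner try raises TypeError; inner `except TypeError` catches it.
2. `raise IndexError(...) from None` raises IndexError (from None suppresses __context__, but the active exception is still IndexError).
3. Outer `except IndexError` matches → res = 5.
4. `except Exception` is not reached.
Result: 5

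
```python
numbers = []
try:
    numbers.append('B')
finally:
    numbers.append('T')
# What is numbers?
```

Step-by-step execution trace:
1. try: `numbers.append('B')` → numbers = ['B'].
2. The try body completes without raising.
3. finally always runs: `numbers.append('T')` → numbers = ['B', 'T'].
Result: ['B', 'T']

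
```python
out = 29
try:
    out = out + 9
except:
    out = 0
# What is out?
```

Step-by-step execution trace:
1. out starts at 29.
2. try: `out = out + 9` → out = 38. No exception raised.
3. `except` is skipped.
Result: 38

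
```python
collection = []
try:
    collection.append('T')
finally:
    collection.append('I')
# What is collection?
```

Step-by-step execution trace:
1. try: `collection.append('T')` → collection = ['T'].
2. The try body completes without raising.
3. finally always runs: `collection.append('I')` → collection = ['T', 'I'].
Result: ['T', 'I']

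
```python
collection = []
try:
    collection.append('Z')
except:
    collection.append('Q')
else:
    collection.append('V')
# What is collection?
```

Step-by-step execution trace:
1. try: `collection.append('Z')` → collection = ['Z']. No exception raised.
2. `except` is skipped.
3. `else` runs (try completed without exception): `collection.append('V')` → collection = ['Z', 'V'].
Result: ['Z', 'V']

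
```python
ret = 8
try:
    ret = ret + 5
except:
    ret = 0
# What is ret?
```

Step-by-step execution trace:
1. ret starts at 8.
2. try: `ret = ret + 5` → ret = 13. No exception raised.
3. `except` is skipped.
Result: 13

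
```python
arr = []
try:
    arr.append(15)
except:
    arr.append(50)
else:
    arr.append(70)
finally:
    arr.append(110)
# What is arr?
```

Step-by-step execution trace:
1. try: `arr.append(15)` → arr = [15]. No exception raised.
2. `except` is skipped.
3. `else` runs: `arr.append(70)` → arr = [15, 70].
4. `finally` always runs: `arr.append(110)` → arr = [15, 70, 110].
Result: [15, 70, 110]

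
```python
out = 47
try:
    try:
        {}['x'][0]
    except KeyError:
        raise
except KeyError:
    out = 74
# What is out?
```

Step-by-step execution trace:
1. Inner try: `{}['x'][0]` raises KeyError.
2. Inner `except KeyError` matches; bare `raise` re-raises the same KeyError.
3. Outer `except KeyError` matches → out = 74.
Result: 74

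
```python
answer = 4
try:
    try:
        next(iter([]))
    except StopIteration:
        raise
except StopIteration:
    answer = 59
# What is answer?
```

Step-by-step execution trace:
1. Inner try: `next(iter([]))` raises StopIteration.
2. Inner `except StopIteration` matches; bare `raise` re-raises the same StopIteration.
3. Outer `except StopIteration` matches → answer = 59.
Result: 59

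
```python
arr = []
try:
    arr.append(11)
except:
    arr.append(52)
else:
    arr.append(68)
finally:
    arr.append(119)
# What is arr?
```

Step-by-step execution trace:
1. try: `arr.append(11)` → arr = [11]. No exception raised.
2. `except` is skipped.
3. `else` runs: `arr.append(68)` → arr = [11, 68].
4. `finally` always runs: `arr.append(119)` → arr = [11, 68, 119].
Result: [11, 68, 119]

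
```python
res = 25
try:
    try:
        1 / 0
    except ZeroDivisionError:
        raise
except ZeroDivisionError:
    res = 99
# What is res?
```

Step-by-step execution trace:
1. Inner try: `1 / 0` raises ZeroDivisionError.
2. Inner `except ZeroDivisionError` matches; bare `raise` re-raises the same ZeroDivisionError.
3. Outer `except ZeroDivisionError` matches → res = 99.
Result: 99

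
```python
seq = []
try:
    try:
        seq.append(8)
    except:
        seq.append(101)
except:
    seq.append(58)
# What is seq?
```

Step-by-step execution trace:
1. Inner try: `seq.append(8)` → seq = [8]. No exception raised.
2. Inner `except` is skipped.
3. Inner try completes normally; outer `except` is skipped.
Result: [8]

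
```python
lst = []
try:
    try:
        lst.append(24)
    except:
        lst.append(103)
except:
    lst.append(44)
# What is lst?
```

Step-by-step execution trace:
1. Inner try: `lst.append(24)` → lst = [24]. No exception raised.
2. Inner `except` is skipped.
3. Inner try completes normally; outer `except` is skipped.
Result: [24]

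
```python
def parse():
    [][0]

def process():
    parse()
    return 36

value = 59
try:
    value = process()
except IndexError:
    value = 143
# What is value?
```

Step-by-step execution trace:
1. value starts at 59.
2. try: `process()` calls `parse()`.
3. `parse()` evaluates `[][0]`, which raises IndexError; it propagates through process (uncaught).
4. `return 36` in process is not reached; the assignment to value does not complete.
5. `except IndexError` matches → value = 143.
Result: 143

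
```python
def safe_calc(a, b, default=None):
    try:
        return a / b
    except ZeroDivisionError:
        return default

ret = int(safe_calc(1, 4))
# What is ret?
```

Step-by-step execution trace:
1. `safe_calc(1, 4)` enters try: `return 1 / 4` → returns 0.25. No exception raised.
2. `except ZeroDivisionError` is skipped.
3. `int(0.25)` → 0 → ret = 0.
Result: 0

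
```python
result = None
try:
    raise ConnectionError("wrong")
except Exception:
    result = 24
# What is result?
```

Step-by-step execution trace:
1. `raise ConnectionError(...)` raises ConnectionError.
2. `except Exception` matches (ConnectionError is a subclass of Exception) → result = 24.
Result: 24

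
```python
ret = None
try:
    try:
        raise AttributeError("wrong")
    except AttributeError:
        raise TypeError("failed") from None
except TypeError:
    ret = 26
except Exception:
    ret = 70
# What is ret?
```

Step-by-step execution trace:
1. Inner try raises AttributeError; inner `except AttributeError` catches it.
2. `raise TypeError(...) from None` raises TypeError (from None suppresses __context__, but the active exception is still TypeError).
3. Outer `except TypeError` matches → ret = 26.
4. `except Exception` is not reached.
Result: 26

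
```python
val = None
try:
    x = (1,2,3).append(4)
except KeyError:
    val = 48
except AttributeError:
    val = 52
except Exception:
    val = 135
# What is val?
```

Step-by-step execution trace:
1. `x = (1,2,3).append(4)` raises AttributeError.
2. `except KeyError` does not match AttributeError; skipped.
3. `except AttributeError` matches → val = 52.
4. Remaining except clauses are skipped.
Result: 52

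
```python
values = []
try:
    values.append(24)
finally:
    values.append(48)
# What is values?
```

Step-by-step execution trace:
1. try: `values.append(24)` → values = [24].
2. The try body completes without raising.
3. finally always runs: `values.append(48)` → values = [24, 48].
Result: [24, 48]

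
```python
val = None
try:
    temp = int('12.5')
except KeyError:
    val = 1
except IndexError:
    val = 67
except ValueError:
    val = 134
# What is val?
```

Step-by-step execution trace:
1. `temp = int('12.5')` raises ValueError.
2. `except KeyError` does not match ValueError; skipped.
3. `except IndexError` does not match ValueError; skipped.
4. `except ValueError` matches → val = 134.
Result: 134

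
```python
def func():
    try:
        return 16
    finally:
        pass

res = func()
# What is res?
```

Step-by-step execution trace:
1. `func()` enters try: `return 16` sets pending return value 16.
2. Before returning, `finally: pass` runs (no effect).
3. func() returns 16 → res = 16.
Result: 16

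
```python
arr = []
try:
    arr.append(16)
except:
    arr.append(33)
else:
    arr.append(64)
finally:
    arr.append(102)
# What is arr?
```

Step-by-step execution trace:
1. try: `arr.append(16)` → arr = [16]. No exception raised.
2. `except` is skipped.
3. `else` runs: `arr.append(64)` → arr = [16, 64].
4. `finally` always runs: `arr.append(102)` → arr = [16, 64, 102].
Result: [16, 64, 102]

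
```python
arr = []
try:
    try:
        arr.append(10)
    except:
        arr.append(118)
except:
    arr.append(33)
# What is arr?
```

Step-by-step execution trace:
1. Inner try: `arr.append(10)` → arr = [10]. No exception raised.
2. Inner `except` is skipped.
3. Inner try completes normally; outer `except` is skipped.
Result: [10]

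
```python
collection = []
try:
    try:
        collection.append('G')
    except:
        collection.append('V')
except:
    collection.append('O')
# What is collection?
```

Step-by-step execution trace:
1. Inner try: `collection.append('G')` → collection = ['G']. No exception raised.
2. Inner `except` is skipped.
3. Inner try completes normally; outer `except` is skipped.
Result: ['G']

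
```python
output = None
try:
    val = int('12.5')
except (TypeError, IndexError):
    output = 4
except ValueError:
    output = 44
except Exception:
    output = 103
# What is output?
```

Step-by-step execution trace:
1. `val = int('12.5')` raises ValueError.
2. `except (TypeError, IndexError)` does not match ValueError; skipped.
3. `except ValueError` matches (exact type match) → output = 44.
4. `except Exception` is not reached.
Result: 44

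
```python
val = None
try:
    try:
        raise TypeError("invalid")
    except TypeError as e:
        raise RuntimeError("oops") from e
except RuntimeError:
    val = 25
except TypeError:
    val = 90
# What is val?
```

Step-by-step execution trace:
1. Inner try raises TypeError; inner `except TypeError as e` catches it.
2. `raise RuntimeError(...) from e` raises RuntimeError (TypeError is attached as __cause__, but only RuntimeError is active).
3. Outer `except RuntimeError` matches → val = 25.
4. `except TypeError` is not reached.
Result: 25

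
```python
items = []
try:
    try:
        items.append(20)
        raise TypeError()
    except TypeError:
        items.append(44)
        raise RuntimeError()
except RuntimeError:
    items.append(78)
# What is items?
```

Step-by-step execution trace:
1. Inner try: `items.append(20)` → items = [20].
2. `raise TypeError()` raises TypeError.
3. Inner `except TypeError` matches → `items.append(44)` → items = [20, 44].
4. `raise RuntimeError()` raises RuntimeError; propagates to outer try.
5. Outer `except RuntimeError` matches → `items.append(78)` → items = [20, 44, 78].
Result: [20, 44, 78]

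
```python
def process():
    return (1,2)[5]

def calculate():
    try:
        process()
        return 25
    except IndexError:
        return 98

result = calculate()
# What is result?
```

Step-by-step execution trace:
1. `calculate()` calls `process()`.
2. `process()` evaluates `(1,2)[5]`, which raises IndexError; it propagates to the caller.
3. `return 25` is not reached.
4. `except IndexError` in calculate matches → returns 98.
5. result = 98.
Result: 98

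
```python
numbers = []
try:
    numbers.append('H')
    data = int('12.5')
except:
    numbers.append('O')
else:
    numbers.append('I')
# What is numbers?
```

Step-by-step execution trace:
1. try: `numbers.append('H')` → numbers = ['H'].
2. `data = int('12.5')` raises ValueError.
3. bare `except` matches → `numbers.append('O')` → numbers = ['H', 'O'].
4. `else` is skipped (an exception was raised).
Result: ['H', 'O']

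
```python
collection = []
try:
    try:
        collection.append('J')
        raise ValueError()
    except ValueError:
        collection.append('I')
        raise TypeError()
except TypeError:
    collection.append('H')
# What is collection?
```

Step-by-step execution trace:
1. Inner try: `collection.append('J')` → collection = ['J'].
2. `raise ValueError()` raises ValueError.
3. Inner `except ValueError` matches → `collection.append('I')` → collection = ['J', 'I'].
4. `raise TypeError()` raises TypeError; propagates to outer try.
5. Outer `except TypeError` matches → `collection.append('H')` → collection = ['J', 'I', 'H'].
Result: ['J', 'I', 'H']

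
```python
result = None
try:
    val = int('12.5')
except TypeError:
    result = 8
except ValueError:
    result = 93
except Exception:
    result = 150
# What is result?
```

Step-by-step execution trace:
1. `val = int('12.5')` raises ValueError.
2. `except TypeError` does not match ValueError; skipped.
3. `except ValueError` matches → result = 93.
4. Remaining except clauses are skipped.
Result: 93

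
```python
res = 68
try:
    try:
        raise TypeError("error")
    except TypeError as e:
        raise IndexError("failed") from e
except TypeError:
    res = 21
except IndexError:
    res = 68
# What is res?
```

Step-by-step execution trace:
1. Inner try raises TypeError; inner `except TypeError as e` catches it.
2. `raise IndexError(...) from e` raises IndexError (TypeError is attached as __cause__, but only IndexError is active).
3. Outer `except TypeError` does not match IndexError; skipped.
4. Outer `except IndexError` matches → res = 68.
Result: 68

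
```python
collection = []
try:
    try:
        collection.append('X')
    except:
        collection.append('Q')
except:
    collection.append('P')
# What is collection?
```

Step-by-step execution trace:
1. Inner try: `collection.append('X')` → collection = ['X']. No exception raised.
2. Inner `except` is skipped.
3. Inner try completes normally; outer `except` is skipped.
Result: ['X']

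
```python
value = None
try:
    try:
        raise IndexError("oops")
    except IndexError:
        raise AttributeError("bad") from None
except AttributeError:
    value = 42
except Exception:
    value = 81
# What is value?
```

Step-by-step execution trace:
1. Inner try raises IndexError; inner `except IndexError` catches it.
2. `raise AttributeError(...) from None` raises AttributeError (from None suppresses __context__, but the active exception is still AttributeError).
3. Outer `except AttributeError` matches → value = 42.
4. `except Exception` is not reached.
Result: 42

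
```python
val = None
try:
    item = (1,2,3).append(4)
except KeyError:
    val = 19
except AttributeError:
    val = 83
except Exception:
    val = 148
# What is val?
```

Step-by-step execution trace:
1. `item = (1,2,3).append(4)` raises AttributeError.
2. `except KeyError` does not match AttributeError; skipped.
3. `except AttributeError` matches → val = 83.
4. Remaining except clauses are skipped.
Result: 83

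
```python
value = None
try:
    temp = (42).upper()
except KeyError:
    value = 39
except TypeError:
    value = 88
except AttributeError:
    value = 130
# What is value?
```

Step-by-step execution trace:
1. `temp = (42).upper()` raises AttributeError.
2. `except KeyError` does not match AttributeError; skipped.
3. `except TypeError` does not match AttributeError; skipped.
4. `except AttributeError` matches → value = 130.
Result: 130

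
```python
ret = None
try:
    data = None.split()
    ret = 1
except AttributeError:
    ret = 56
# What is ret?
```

Step-by-step execution trace:
1. `data = None.split()` raises AttributeError.
2. `ret = 1` is not reached.
3. `except AttributeError` matches → ret = 56.
Result: 56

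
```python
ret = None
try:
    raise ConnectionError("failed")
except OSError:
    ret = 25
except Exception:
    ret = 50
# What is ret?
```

Step-by-step execution trace:
1. `raise ConnectionError(...)` raises ConnectionError.
2. `except OSError` matches (ConnectionError is a subclass of OSError) → ret = 25.
3. `except Exception` is not reached.
Result: 25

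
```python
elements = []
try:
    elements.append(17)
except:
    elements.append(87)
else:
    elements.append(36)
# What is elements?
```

Step-by-step execution trace:
1. try: `elements.append(17)` → elements = [17]. No exception raised.
2. `except` is skipped.
3. `else` runs (try completed without exception): `elements.append(36)` → elements = [17, 36].
Result: [17, 36]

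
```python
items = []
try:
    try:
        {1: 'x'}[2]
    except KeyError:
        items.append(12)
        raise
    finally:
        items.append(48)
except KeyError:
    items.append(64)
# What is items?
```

Step-by-step execution trace:
1. Inner try: `{1: 'x'}[2]` raises KeyError.
2. Inner `except KeyError` matches → `items.append(12)` → items = [12].
3. bare `raise` re-raises KeyError.
4. Inner `finally` runs during unwinding: `items.append(48)` → items = [12, 48].
5. Outer `except KeyError` matches → `items.append(64)` → items = [12, 48, 64].
Result: [12, 48, 64]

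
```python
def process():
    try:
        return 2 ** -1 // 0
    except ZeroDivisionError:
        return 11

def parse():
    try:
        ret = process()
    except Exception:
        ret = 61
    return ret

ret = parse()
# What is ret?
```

Step-by-step execution trace:
1. `parse()` calls `process()`.
2. In process: `2 ** -1 // 0` raises ZeroDivisionError; `except ZeroDivisionError` catches it → returns 11.
3. In parse: `ret = process()` → ret = 11. No exception reaches parse.
4. `except Exception` is skipped; parse returns 11.
5. ret = 11.
Result: 11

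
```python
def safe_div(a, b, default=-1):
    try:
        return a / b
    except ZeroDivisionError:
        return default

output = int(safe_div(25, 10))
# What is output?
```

Step-by-step execution trace:
1. `safe_div(25, 10)` enters try: `return 25 / 10` → returns 2.5. No exception raised.
2. `except ZeroDivisionError` is skipped.
3. `int(2.5)` → 2 → output = 2.
Result: 2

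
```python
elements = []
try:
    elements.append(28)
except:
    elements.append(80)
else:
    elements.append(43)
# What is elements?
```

Step-by-step execution trace:
1. try: `elements.append(28)` → elements = [28]. No exception raised.
2. `except` is skipped.
3. `else` runs (try completed without exception): `elements.append(43)` → elements = [28, 43].
Result: [28, 43]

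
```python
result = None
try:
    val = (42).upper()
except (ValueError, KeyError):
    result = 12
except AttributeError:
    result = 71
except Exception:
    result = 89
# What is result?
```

Step-by-step execution trace:
1. `val = (42).upper()` raises AttributeError.
2. `except (ValueError, KeyError)` does not match AttributeError; skipped.
3. `except AttributeError` matches (exact type match) → result = 71.
4. `except Exception` is not reached.
Result: 71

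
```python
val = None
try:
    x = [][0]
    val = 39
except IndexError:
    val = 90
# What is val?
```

Step-by-step execution trace:
1. `x = [][0]` raises IndexError.
2. `val = 39` is not reached.
3. `except IndexError` matches → val = 90.
Result: 90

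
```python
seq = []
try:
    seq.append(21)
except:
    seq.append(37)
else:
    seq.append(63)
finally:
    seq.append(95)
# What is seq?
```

Step-by-step execution trace:
1. try: `seq.append(21)` → seq = [21]. No exception raised.
2. `except` is skipped.
3. `else` runs: `seq.append(63)` → seq = [21, 63].
4. `finally` always runs: `seq.append(95)` → seq = [21, 63, 95].
Result: [21, 63, 95]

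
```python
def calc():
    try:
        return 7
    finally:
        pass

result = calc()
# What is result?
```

Step-by-step execution trace:
1. `calc()` enters try: `return 7` sets pending return value 7.
2. Before returning, `finally: pass` runs (no effect).
3. calc() returns 7 → result = 7.
Result: 7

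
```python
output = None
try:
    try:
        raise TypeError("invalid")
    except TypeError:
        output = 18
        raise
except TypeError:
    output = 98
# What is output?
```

Step-by-step execution trace:
1. Inner try: `raise TypeError("invalid")` raises TypeError.
2. Inner `except TypeError` matches → output = 18.
3. bare `raise` re-raises the same TypeError.
4. Outer `except TypeError` matches → output = 98.
Result: 98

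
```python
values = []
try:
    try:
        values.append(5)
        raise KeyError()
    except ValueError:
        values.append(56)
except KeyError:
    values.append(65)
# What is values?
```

Step-by-step execution trace:
1. Inner try: `values.append(5)` → values = [5].
2. `raise KeyError()` raises KeyError.
3. Inner `except ValueError` does not match KeyError; exception propagates to outer try.
4. Outer `except KeyError` matches → `values.append(65)` → values = [5, 65].
Result: [5, 65]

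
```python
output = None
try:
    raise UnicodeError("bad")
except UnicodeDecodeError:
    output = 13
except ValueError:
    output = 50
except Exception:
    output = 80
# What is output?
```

Step-by-step execution trace:
1. `raise UnicodeError(...)` raises UnicodeError.
2. `except UnicodeDecodeError` does not match (UnicodeError is not a subclass of UnicodeDecodeError); skipped.
3. `except ValueError` matches (UnicodeError is a subclass of ValueError) → output = 50.
4. `except Exception` is not reached.
Result: 50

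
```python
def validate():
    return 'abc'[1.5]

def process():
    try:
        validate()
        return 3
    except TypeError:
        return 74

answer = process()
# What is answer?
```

Step-by-step execution trace:
1. `process()` calls `validate()`.
2. `validate()` evaluates `'abc'[1.5]`, which raises TypeError; it propagates to the caller.
3. `return 3` is not reached.
4. `except TypeError` in process matches → returns 74.
5. answer = 74.
Result: 74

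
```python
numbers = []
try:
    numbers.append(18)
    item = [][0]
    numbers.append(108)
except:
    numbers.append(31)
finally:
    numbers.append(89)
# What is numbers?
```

Step-by-step execution trace:
1. try: `numbers.append(18)` → numbers = [18].
2. `item = [][0]` raises IndexError; `numbers.append(108)` is not reached.
3. bare `except` matches → `numbers.append(31)` → numbers = [18, 31].
4. finally always runs: `numbers.append(89)` → numbers = [18, 31, 89].
Result: [18, 31, 89]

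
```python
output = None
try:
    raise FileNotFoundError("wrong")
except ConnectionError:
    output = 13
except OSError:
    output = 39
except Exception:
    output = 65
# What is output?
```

Step-by-step execution trace:
1. `raise FileNotFoundError(...)` raises FileNotFoundError.
2. `except ConnectionError` does not match (FileNotFoundError is not a subclass of ConnectionError); skipped.
3. `except OSError` matches (FileNotFoundError is a subclass of OSError) → output = 39.
4. `except Exception` is not reached.
Result: 39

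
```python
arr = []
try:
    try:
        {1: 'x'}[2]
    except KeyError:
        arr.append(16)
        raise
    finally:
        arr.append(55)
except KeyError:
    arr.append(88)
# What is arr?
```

Step-by-step execution trace:
1. Inner try: `{1: 'x'}[2]` raises KeyError.
2. Inner `except KeyError` matches → `arr.append(16)` → arr = [16].
3. bare `raise` re-raises KeyError.
4. Inner `finally` runs during unwinding: `arr.append(55)` → arr = [16, 55].
5. Outer `except KeyError` matches → `arr.append(88)` → arr = [16, 55, 88].
Result: [16, 55, 88]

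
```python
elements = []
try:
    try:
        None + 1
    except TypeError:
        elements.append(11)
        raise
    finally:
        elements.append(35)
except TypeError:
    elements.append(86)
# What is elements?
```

Step-by-step execution trace:
1. Inner try: `None + 1` raises TypeError.
2. Inner `except TypeError` matches → `elements.append(11)` → elements = [11].
3. bare `raise` re-raises TypeError.
4. Inner `finally` runs during unwinding: `elements.append(35)` → elements = [11, 35].
5. Outer `except TypeError` matches → `elements.append(86)` → elements = [11, 35, 86].
Result: [11, 35, 86]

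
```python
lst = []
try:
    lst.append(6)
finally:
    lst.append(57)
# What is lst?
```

Step-by-step execution trace:
1. try: `lst.append(6)` → lst = [6].
2. The try body completes without raising.
3. finally always runs: `lst.append(57)` → lst = [6, 57].
Result: [6, 57]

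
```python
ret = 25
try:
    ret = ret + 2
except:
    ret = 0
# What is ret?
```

Step-by-step execution trace:
1. ret starts at 25.
2. try: `ret = ret + 2` → ret = 27. No exception raised.
3. `except` is skipped.
Result: 27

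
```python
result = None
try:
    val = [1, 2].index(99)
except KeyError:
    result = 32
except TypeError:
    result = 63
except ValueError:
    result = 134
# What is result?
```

Step-by-step execution trace:
1. `val = [1, 2].index(99)` raises ValueError.
2. `except KeyError` does not match ValueError; skipped.
3. `except TypeError` does not match ValueError; skipped.
4. `except ValueError` matches → result = 134.
Result: 134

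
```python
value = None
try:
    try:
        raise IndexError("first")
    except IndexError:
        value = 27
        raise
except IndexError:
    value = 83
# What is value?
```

Step-by-step execution trace:
1. Inner try: `raise IndexError("first")` raises IndexError.
2. Inner `except IndexError` matches → value = 27.
3. bare `raise` re-raises the same IndexError.
4. Outer `except IndexError` matches → value = 83.
Result: 83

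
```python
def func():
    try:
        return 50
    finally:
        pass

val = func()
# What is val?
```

Step-by-step execution trace:
1. `func()` enters try: `return 50` sets pending return value 50.
2. Before returning, `finally: pass` runs (no effect).
3. func() returns 50 → val = 50.
Result: 50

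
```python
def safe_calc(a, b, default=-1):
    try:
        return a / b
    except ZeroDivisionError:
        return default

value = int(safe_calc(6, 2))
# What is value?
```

Step-by-step execution trace:
1. `safe_calc(6, 2)` enters try: `return 6 / 2` → returns 3.0. No exception raised.
2. `except ZeroDivisionError` is skipped.
3. `int(3.0)` → 3 → value = 3.
Result: 3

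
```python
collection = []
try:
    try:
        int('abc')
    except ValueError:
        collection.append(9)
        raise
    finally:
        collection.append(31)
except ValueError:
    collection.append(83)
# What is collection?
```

Step-by-step execution trace:
1. Inner try: `int('abc')` raises ValueError.
2. Inner `except ValueError` matches → `collection.append(9)` → collection = [9].
3. bare `raise` re-raises ValueError.
4. Inner `finally` runs during unwinding: `collection.append(31)` → collection = [9, 31].
5. Outer `except ValueError` matches → `collection.append(83)` → collection = [9, 31, 83].
Result: [9, 31, 83]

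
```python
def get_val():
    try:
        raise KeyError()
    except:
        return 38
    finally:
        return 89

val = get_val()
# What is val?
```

Step-by-step execution trace:
1. `get_val()` enters try: `raise KeyError()` raises KeyError.
2. bare `except` matches → `return 38` sets pending return value 38.
3. Before returning, `finally: return 89` runs and overrides the pending return.
4. get_val() returns 89 → val = 89.
Result: 89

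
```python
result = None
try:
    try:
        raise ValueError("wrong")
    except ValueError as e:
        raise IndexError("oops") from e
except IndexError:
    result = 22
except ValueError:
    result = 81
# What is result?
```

Step-by-step execution trace:
1. Inner try raises ValueError; inner `except ValueError as e` catches it.
2. `raise IndexError(...) from e` raises IndexError (ValueError is attached as __cause__, but only IndexError is active).
3. Outer `except IndexError` matches → result = 22.
4. `except ValueError` is not reached.
Result: 22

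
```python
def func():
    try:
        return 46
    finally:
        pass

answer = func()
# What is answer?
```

Step-by-step execution trace:
1. `func()` enters try: `return 46` sets pending return value 46.
2. Before returning, `finally: pass` runs (no effect).
3. func() returns 46 → answer = 46.
Result: 46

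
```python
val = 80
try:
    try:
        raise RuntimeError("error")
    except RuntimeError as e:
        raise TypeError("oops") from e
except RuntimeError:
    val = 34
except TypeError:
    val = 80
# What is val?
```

Step-by-step execution trace:
1. Inner try raises RuntimeError; inner `except RuntimeError as e` catches it.
2. `raise TypeError(...) from e` raises TypeError (RuntimeError is attached as __cause__, but only TypeError is active).
3. Outer `except RuntimeError` does not match TypeError; skipped.
4. Outer `except TypeError` matches → val = 80.
Result: 80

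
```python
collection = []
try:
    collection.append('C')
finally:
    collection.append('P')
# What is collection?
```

Step-by-step execution trace:
1. try: `collection.append('C')` → collection = ['C'].
2. The try body completes without raising.
3. finally always runs: `collection.append('P')` → collection = ['C', 'P'].
Result: ['C', 'P']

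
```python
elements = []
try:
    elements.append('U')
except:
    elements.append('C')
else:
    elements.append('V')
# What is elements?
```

Step-by-step execution trace:
1. try: `elements.append('U')` → elements = ['U']. No exception raised.
2. `except` is skipped.
3. `else` runs (try completed without exception): `elements.append('V')` → elements = ['U', 'V'].
Result: ['U', 'V']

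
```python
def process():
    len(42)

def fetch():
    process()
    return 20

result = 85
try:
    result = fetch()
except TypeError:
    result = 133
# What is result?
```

Step-by-step execution trace:
1. result starts at 85.
2. try: `fetch()` calls `process()`.
3. `process()` evaluates `len(42)`, which raises TypeError; it propagates through fetch (uncaught).
4. `return 20` in fetch is not reached; the assignment to result does not complete.
5. `except TypeError` matches → result = 133.
Result: 133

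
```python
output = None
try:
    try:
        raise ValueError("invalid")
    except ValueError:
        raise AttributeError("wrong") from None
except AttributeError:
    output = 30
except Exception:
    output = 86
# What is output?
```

Step-by-step execution trace:
1. Inner try raises ValueError; inner `except ValueError` catches it.
2. `raise AttributeError(...) from None` raises AttributeError (from None suppresses __context__, but the active exception is still AttributeError).
3. Outer `except AttributeError` matches → output = 30.
4. `except Exception` is not reached.
Result: 30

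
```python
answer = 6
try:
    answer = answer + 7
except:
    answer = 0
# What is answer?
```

Step-by-step execution trace:
1. answer starts at 6.
2. try: `answer = answer + 7` → answer = 13. No exception raised.
3. `except` is skipped.
Result: 13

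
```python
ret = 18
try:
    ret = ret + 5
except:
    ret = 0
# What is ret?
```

Step-by-step execution trace:
1. ret starts at 18.
2. try: `ret = ret + 5` → ret = 23. No exception raised.
3. `except` is skipped.
Result: 23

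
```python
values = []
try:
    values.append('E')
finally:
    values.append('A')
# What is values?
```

Step-by-step execution trace:
1. try: `values.append('E')` → values = ['E'].
2. The try body completes without raising.
3. finally always runs: `values.append('A')` → values = ['E', 'A'].
Result: ['E', 'A']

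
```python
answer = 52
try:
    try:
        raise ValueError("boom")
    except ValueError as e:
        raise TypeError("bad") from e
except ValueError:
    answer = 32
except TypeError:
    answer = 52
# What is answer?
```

Step-by-step execution trace:
1. Inner try raises ValueError; inner `except ValueError as e` catches it.
2. `raise TypeError(...) from e` raises TypeError (ValueError is attached as __cause__, but only TypeError is active).
3. Outer `except ValueError` does not match TypeError; skipped.
4. Outer `except TypeError` matches → answer = 52.
Result: 52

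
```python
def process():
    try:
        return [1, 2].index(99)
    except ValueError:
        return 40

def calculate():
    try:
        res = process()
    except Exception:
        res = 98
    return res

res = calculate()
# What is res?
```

Step-by-step execution trace:
1. `calculate()` calls `process()`.
2. In process: `[1, 2].index(99)` raises ValueError; `except ValueError` catches it → returns 40.
3. In calculate: `res = process()` → res = 40. No exception reaches calculate.
4. `except Exception` is skipped; calculate returns 40.
5. res = 40.
Result: 40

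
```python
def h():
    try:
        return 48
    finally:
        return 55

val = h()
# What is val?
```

Step-by-step execution trace:
1. `h()` enters try: `return 48` sets pending return value 48.
2. Before returning, `finally: return 55` runs and overrides the pending return.
3. h() returns 55 → val = 55.
Result: 55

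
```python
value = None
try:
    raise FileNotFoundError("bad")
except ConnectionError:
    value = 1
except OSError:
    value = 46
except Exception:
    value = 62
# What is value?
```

Step-by-step execution trace:
1. `raise FileNotFoundError(...)` raises FileNotFoundError.
2. `except ConnectionError` does not match (FileNotFoundError is not a subclass of ConnectionError); skipped.
3. `except OSError` matches (FileNotFoundError is a subclass of OSError) → value = 46.
4. `except Exception` is not reached.
Result: 46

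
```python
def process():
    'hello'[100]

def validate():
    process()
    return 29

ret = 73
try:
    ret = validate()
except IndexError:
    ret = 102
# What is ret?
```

Step-by-step execution trace:
1. ret starts at 73.
2. try: `validate()` calls `process()`.
3. `process()` evaluates `'hello'[100]`, which raises IndexError; it propagates through validate (uncaught).
4. `return 29` in validate is not reached; the assignment to ret does not complete.
5. `except IndexError` matches → ret = 102.
Result: 102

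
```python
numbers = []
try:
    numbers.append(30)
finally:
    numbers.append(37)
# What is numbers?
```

Step-by-step execution trace:
1. try: `numbers.append(30)` → numbers = [30].
2. The try body completes without raising.
3. finally always runs: `numbers.append(37)` → numbers = [30, 37].
Result: [30, 37]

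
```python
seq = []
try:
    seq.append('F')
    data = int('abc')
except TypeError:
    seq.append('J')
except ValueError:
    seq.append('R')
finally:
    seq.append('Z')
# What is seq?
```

Step-by-step execution trace:
1. try: `seq.append('F')` → seq = ['F'].
2. `data = int('abc')` raises ValueError.
3. `except TypeError` does not match ValueError; skipped.
4. `except ValueError` matches → `seq.append('R')` → seq = ['F', 'R'].
5. finally always runs: `seq.append('Z')` → seq = ['F', 'R', 'Z'].
Result: ['F', 'R', 'Z']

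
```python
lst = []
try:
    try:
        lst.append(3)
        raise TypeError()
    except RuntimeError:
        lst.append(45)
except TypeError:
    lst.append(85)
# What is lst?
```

Step-by-step execution trace:
1. Inner try: `lst.append(3)` → lst = [3].
2. `raise TypeError()` raises TypeError.
3. Inner `except RuntimeError` does not match TypeError; exception propagates to outer try.
4. Outer `except TypeError` matches → `lst.append(85)` → lst = [3, 85].
Result: [3, 85]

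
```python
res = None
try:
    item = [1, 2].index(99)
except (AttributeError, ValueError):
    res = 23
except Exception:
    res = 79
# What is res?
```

Step-by-step execution trace:
1. `item = [1, 2].index(99)` raises ValueError.
2. `except (AttributeError, ValueError)` matches (ValueError is in the tuple) → res = 23.
3. `except Exception` is not reached.
Result: 23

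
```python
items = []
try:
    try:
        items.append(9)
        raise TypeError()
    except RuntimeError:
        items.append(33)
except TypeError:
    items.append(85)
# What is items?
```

Step-by-step execution trace:
1. Inner try: `items.append(9)` → items = [9].
2. `raise TypeError()` raises TypeError.
3. Inner `except RuntimeError` does not match TypeError; exception propagates to outer try.
4. Outer `except TypeError` matches → `items.append(85)` → items = [9, 85].
Result: [9, 85]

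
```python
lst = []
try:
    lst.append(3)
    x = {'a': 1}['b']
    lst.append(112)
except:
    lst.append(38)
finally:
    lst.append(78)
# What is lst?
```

Step-by-step execution trace:
1. try: `lst.append(3)` → lst = [3].
2. `x = {'a': 1}['b']` raises KeyError; `lst.append(112)` is not reached.
3. bare `except` matches → `lst.append(38)` → lst = [3, 38].
4. finally always runs: `lst.append(78)` → lst = [3, 38, 78].
Result: [3, 38, 78]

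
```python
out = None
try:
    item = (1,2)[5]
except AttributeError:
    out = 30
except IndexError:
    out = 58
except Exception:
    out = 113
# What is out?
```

Step-by-step execution trace:
1. `item = (1,2)[5]` raises IndexError.
2. `except AttributeError` does not match IndexError; skipped.
3. `except IndexError` matches → out = 58.
4. Remaining except clauses are skipped.
Result: 58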